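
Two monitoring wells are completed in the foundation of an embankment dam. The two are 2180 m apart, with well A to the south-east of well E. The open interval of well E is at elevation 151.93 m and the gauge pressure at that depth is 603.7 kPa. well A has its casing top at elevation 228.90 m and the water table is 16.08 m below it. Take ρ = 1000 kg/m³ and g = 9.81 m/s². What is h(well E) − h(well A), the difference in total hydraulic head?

Pressure head at well E: ψ = P/(ρg) = 603.7×1000 / (1000 × 9.81) = 61.54 m.
Total head at well E: h = z + ψ = 151.93 + 61.54 = 213.47 m.
Total head at well A: h = 228.90 − 16.08 = 212.82 m.
Head difference: h(well E) − h(well A) = 213.47 − 212.82 = 0.65 m.

Δh ≈ 0.65 m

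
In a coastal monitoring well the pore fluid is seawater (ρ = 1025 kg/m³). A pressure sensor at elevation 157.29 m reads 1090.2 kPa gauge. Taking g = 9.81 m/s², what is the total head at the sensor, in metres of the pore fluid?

h ≈ 265.71 m

ψ = P/(ρg) = 1090.2×1000 / (1025 × 9.81) = 108.42 m.
h = z + ψ = 157.29 + 108.42 = 265.71 m.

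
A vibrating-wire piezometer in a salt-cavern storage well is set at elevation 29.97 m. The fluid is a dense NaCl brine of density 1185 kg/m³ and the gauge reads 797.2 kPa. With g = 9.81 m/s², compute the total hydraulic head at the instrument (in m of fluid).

ψ = P/(ρg) = 797.2×1000 / (1185 × 9.81) = 68.58 m.
h = z + ψ = 29.97 + 68.58 = 98.55 m.

h ≈ 98.55 m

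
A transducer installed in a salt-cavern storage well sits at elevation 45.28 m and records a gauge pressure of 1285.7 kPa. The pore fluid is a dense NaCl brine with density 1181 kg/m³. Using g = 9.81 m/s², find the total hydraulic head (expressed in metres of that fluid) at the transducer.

h ≈ 156.25 m

ψ = P/(ρg) = 1285.7×1000 / (1181 × 9.81) = 110.97 m.
h = z + ψ = 45.28 + 110.97 = 156.25 m.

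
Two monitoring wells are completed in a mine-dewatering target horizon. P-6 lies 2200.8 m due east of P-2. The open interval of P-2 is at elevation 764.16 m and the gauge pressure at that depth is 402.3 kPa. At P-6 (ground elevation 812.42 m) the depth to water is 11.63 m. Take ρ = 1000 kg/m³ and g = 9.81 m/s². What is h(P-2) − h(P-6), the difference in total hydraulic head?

Pressure head at P-2: ψ = P/(ρg) = 402.3×1000 / (1000 × 9.81) = 41.01 m.
Total head at P-2: h = z + ψ = 764.16 + 41.01 = 805.17 m.
Total head at P-6: h = 812.42 − 11.63 = 800.79 m.
Head difference: h(P-2) − h(P-6) = 805.17 − 800.79 = 4.38 m.

Δh ≈ 4.38 m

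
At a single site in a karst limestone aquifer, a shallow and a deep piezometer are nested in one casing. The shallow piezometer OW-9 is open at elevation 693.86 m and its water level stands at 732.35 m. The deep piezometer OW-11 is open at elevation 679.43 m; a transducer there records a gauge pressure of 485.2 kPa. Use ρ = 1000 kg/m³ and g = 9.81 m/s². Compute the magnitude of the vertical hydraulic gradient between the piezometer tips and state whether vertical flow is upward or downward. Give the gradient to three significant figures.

Total head at OW-9: h = 732.35 m (water level in the standpipe).
Pressure head at OW-11: ψ = P/(ρg) = 485.2×1000 / (1000 × 9.81) = 49.46 m.
Total head at OW-11: h = z + ψ = 679.43 + 49.46 = 728.89 m.
Δh = h(OW-9) − h(OW-11) = 732.35 − 728.89 = 3.46 m.
Vertical separation Δz = 693.86 − 679.43 = 14.43 m.
|i_v| = |Δh| / Δz = 3.46 / 14.43 = 0.240.
Head is higher in the shallow piezometer, so vertical flow is downward (recharge condition).

|i_v| ≈ 0.240; vertical flow is downward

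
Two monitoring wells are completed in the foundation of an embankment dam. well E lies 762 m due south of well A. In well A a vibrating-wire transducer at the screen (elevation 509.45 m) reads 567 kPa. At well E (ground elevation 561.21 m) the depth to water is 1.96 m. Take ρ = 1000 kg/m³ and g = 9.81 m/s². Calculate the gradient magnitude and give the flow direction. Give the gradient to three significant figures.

i ≈ 0.0105; groundwater flows toward the south

Pressure head at well A: ψ = P/(ρg) = 567×1000 / (1000 × 9.81) = 57.80 m.
Total head at well A: h = z + ψ = 509.45 + 57.80 = 567.25 m.
Total head at well E: h = 561.21 − 1.96 = 559.25 m.
Head difference: h(well A) − h(well E) = 567.25 − 559.25 = 8.00 m.
Hydraulic gradient: i = |Δh| / L = 8.00 / 762 = 0.0105.
Flow is from higher to lower head: from well A toward well E, i.e. toward the south.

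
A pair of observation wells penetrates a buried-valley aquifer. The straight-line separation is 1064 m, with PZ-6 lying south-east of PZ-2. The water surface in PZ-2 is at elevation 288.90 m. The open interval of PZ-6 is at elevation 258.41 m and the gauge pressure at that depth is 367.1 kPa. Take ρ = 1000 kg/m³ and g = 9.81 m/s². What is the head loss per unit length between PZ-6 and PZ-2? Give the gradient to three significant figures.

i ≈ 0.00651 m/m

Total head at PZ-2: h = 288.90 m (water level in the piezometer is the total head).
Pressure head at PZ-6: ψ = P/(ρg) = 367.1×1000 / (1000 × 9.81) = 37.42 m.
Total head at PZ-6: h = z + ψ = 258.41 + 37.42 = 295.83 m.
Head difference: h(PZ-2) − h(PZ-6) = 288.90 − 295.83 = -6.93 m.
Hydraulic gradient: i = |Δh| / L = 6.93 / 1064 = 0.00651.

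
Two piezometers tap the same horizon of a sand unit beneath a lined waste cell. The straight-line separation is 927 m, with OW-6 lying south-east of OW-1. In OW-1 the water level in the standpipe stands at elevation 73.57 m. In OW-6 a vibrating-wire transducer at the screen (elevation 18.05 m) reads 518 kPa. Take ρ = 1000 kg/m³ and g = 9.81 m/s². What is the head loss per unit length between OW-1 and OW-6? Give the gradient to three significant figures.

i ≈ 0.00293 m/m

Total head at OW-1: h = 73.57 m (water level in the piezometer is the total head).
Pressure head at OW-6: ψ = P/(ρg) = 518×1000 / (1000 × 9.81) = 52.80 m.
Total head at OW-6: h = z + ψ = 18.05 + 52.80 = 70.85 m.
Head difference: h(OW-1) − h(OW-6) = 73.57 − 70.85 = 2.72 m.
Hydraulic gradient: i = |Δh| / L = 2.72 / 927 = 0.00293.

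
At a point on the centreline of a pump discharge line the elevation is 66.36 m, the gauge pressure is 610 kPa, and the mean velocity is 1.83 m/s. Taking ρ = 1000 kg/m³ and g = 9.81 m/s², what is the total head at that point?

Pressure head ψ = P/(ρg) = 610×1000 / (1000 × 9.81) = 62.18 m.
Velocity head = v²/(2g) = 1.83² / (2 × 9.81) = 0.171 m.
h = z + ψ + v²/(2g) = 66.36 + 62.18 + 0.171 = 128.71 m.

h ≈ 128.71 m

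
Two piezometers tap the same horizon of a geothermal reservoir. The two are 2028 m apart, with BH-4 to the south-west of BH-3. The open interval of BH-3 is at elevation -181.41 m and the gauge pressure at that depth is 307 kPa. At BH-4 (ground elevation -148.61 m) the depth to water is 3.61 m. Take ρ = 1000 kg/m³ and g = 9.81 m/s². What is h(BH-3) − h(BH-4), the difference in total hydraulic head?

Pressure head at BH-3: ψ = P/(ρg) = 307×1000 / (1000 × 9.81) = 31.29 m.
Total head at BH-3: h = z + ψ = -181.41 + 31.29 = -150.12 m.
Total head at BH-4: h = -148.61 − 3.61 = -152.22 m.
Head difference: h(BH-3) − h(BH-4) = -150.12 − (-152.22) = 2.10 m.

Δh ≈ 2.10 m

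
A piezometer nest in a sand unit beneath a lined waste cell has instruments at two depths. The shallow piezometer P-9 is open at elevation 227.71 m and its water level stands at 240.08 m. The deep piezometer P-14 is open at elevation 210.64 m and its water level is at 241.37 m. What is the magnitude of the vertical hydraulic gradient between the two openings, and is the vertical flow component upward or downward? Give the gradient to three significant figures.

|i_v| ≈ 0.0756; vertical flow is upward

Total head at P-9: h = 240.08 m (water level in the standpipe).
Total head at P-14: h = 241.37 m.
Δh = h(P-9) − h(P-14) = 240.08 − 241.37 = -1.29 m.
Vertical separation Δz = 227.71 − 210.64 = 17.07 m.
|i_v| = |Δh| / Δz = 1.29 / 17.07 = 0.0756.
Head is higher in the deep piezometer, so vertical flow is upward (discharge condition).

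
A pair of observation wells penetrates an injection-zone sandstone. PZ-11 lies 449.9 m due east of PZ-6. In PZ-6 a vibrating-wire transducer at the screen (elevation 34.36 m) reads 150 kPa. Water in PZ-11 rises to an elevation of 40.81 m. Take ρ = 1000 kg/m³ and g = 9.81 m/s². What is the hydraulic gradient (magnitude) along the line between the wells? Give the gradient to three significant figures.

Pressure head at PZ-6: ψ = P/(ρg) = 150×1000 / (1000 × 9.81) = 15.29 m.
Total head at PZ-6: h = z + ψ = 34.36 + 15.29 = 49.65 m.
Total head at PZ-11: h = 40.81 m (water level in the piezometer is the total head).
Head difference: h(PZ-6) − h(PZ-11) = 49.65 − 40.81 = 8.84 m.
Hydraulic gradient: i = |Δh| / L = 8.84 / 449.9 = 0.0196.

i ≈ 0.0196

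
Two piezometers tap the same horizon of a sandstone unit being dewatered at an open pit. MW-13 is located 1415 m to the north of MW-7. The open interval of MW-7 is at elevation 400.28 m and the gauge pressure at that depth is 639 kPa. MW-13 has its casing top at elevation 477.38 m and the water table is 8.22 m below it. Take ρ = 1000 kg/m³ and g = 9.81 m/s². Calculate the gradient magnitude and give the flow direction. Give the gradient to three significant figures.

Pressure head at MW-7: ψ = P/(ρg) = 639×1000 / (1000 × 9.81) = 65.14 m.
Total head at MW-7: h = z + ψ = 400.28 + 65.14 = 465.42 m.
Total head at MW-13: h = 477.38 − 8.22 = 469.16 m.
Head difference: h(MW-7) − h(MW-13) = 465.42 − 469.16 = -3.74 m.
Hydraulic gradient: i = |Δh| / L = 3.74 / 1415 = 0.00264.
Flow is from higher to lower head: from MW-13 toward MW-7, i.e. toward the south.

i ≈ 0.00264; groundwater flows toward the south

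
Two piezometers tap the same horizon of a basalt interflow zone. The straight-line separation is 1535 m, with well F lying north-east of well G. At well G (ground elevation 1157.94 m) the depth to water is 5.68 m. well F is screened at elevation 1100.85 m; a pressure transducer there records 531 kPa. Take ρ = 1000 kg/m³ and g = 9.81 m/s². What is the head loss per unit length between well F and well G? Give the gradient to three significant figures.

i ≈ 0.00177 m/m

Total head at well G: h = 1157.94 − 5.68 = 1152.26 m.
Pressure head at well F: ψ = P/(ρg) = 531×1000 / (1000 × 9.81) = 54.13 m.
Total head at well F: h = z + ψ = 1100.85 + 54.13 = 1154.98 m.
Head difference: h(well G) − h(well F) = 1152.26 − 1154.98 = -2.72 m.
Hydraulic gradient: i = |Δh| / L = 2.72 / 1535 = 0.00177.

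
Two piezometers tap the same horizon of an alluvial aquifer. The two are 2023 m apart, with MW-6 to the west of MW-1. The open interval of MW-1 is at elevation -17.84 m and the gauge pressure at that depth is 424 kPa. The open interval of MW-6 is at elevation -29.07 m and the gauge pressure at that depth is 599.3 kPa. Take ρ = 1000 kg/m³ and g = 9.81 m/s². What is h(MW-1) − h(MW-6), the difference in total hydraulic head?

Δh ≈ -6.64 m

Pressure head at MW-1: ψ = P/(ρg) = 424×1000 / (1000 × 9.81) = 43.22 m.
Total head at MW-1: h = z + ψ = -17.84 + 43.22 = 25.38 m.
Pressure head at MW-6: ψ = P/(ρg) = 599.3×1000 / (1000 × 9.81) = 61.09 m.
Total head at MW-6: h = z + ψ = -29.07 + 61.09 = 32.02 m.
Head difference: h(MW-1) − h(MW-6) = 25.38 − 32.02 = -6.64 m.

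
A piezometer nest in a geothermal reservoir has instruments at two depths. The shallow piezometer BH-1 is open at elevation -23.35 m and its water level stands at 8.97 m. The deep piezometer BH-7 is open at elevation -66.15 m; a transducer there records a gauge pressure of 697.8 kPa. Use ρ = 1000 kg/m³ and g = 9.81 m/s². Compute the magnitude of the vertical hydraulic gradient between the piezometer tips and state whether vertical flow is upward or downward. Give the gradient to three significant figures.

Total head at BH-1: h = 8.97 m (water level in the standpipe).
Pressure head at BH-7: ψ = P/(ρg) = 697.8×1000 / (1000 × 9.81) = 71.13 m.
Total head at BH-7: h = z + ψ = -66.15 + 71.13 = 4.98 m.
Δh = h(BH-1) − h(BH-7) = 8.97 − 4.98 = 3.99 m.
Vertical separation Δz = -23.35 − (-66.15) = 42.80 m.
|i_v| = |Δh| / Δz = 3.99 / 42.80 = 0.0932.
Head is higher in the shallow piezometer, so vertical flow is downward (recharge condition).

|i_v| ≈ 0.0932; vertical flow is downward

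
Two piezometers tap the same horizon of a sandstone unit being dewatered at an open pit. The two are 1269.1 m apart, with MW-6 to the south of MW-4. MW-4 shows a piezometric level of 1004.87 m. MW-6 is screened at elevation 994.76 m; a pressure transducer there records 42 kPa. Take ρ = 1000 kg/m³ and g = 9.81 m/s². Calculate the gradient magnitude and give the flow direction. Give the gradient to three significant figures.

i ≈ 0.00459; groundwater flows toward the south

Total head at MW-4: h = 1004.87 m (water level in the piezometer is the total head).
Pressure head at MW-6: ψ = P/(ρg) = 42×1000 / (1000 × 9.81) = 4.28 m.
Total head at MW-6: h = z + ψ = 994.76 + 4.28 = 999.04 m.
Head difference: h(MW-4) − h(MW-6) = 1004.87 − 999.04 = 5.83 m.
Hydraulic gradient: i = |Δh| / L = 5.83 / 1269.1 = 0.00459.
Flow is from higher to lower head: from MW-4 toward MW-6, i.e. toward the south.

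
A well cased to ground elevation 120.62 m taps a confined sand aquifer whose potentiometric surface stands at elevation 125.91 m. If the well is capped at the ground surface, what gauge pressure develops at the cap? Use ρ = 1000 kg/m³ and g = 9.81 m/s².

Head above the cap: Δh = 125.91 − 120.62 = 5.29 m.
P = ρgΔh = 1000 × 9.81 × 5.29 = 51895 Pa ≈ 51.9 kPa.

P ≈ 51.9 kPa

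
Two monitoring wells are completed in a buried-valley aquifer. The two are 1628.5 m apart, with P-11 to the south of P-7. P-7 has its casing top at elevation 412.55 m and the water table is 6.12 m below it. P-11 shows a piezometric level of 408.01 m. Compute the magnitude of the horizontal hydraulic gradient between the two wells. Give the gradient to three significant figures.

Total head at P-7: h = 412.55 − 6.12 = 406.43 m.
Total head at P-11: h = 408.01 m (water level in the piezometer is the total head).
Head difference: h(P-7) − h(P-11) = 406.43 − 408.01 = -1.58 m.
Hydraulic gradient: i = |Δh| / L = 1.58 / 1628.5 = 0.000970.

i ≈ 0.000970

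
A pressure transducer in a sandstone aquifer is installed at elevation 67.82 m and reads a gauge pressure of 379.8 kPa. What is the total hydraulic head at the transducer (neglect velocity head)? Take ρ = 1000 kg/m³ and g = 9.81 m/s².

h ≈ 106.54 m

ψ = P/(ρg) = 379.8×1000 / (1000 × 9.81) = 38.72 m.
h = z + ψ = 67.82 + 38.72 = 106.54 m.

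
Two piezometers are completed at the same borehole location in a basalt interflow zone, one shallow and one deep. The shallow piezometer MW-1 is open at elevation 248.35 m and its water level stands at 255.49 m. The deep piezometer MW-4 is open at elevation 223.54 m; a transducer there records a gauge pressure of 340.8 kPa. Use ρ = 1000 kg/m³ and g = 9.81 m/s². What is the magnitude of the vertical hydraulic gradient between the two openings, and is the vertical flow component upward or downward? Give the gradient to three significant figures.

|i_v| ≈ 0.112; vertical flow is upward

Total head at MW-1: h = 255.49 m (water level in the standpipe).
Pressure head at MW-4: ψ = P/(ρg) = 340.8×1000 / (1000 × 9.81) = 34.74 m.
Total head at MW-4: h = z + ψ = 223.54 + 34.74 = 258.28 m.
Δh = h(MW-1) − h(MW-4) = 255.49 − 258.28 = -2.79 m.
Vertical separation Δz = 248.35 − 223.54 = 24.81 m.
|i_v| = |Δh| / Δz = 2.79 / 24.81 = 0.112.
Head is higher in the deep piezometer, so vertical flow is upward (discharge condition).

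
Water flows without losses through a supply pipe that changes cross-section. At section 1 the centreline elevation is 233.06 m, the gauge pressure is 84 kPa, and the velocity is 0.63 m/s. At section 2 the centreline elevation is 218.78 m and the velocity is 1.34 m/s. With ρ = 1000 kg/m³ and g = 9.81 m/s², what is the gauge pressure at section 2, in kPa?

Pressure head at 1: ψ₁ = P₁/(ρg) = 84×1000 / (1000 × 9.81) = 8.56 m.
Velocity heads: v₁²/2g = 0.63²/19.62 = 0.020 m; v₂²/2g = 1.34²/19.62 = 0.092 m.
Total head H = z₁ + ψ₁ + v₁²/2g = 233.06 + 8.56 + 0.020 = 241.64 m.
ψ₂ = H − z₂ − v₂²/2g = 241.64 − 218.78 − 0.092 = 22.77 m.
P₂ = ρgψ₂ = 1000 × 9.81 × 22.77 ≈ 223 kPa.

P₂ ≈ 223 kPa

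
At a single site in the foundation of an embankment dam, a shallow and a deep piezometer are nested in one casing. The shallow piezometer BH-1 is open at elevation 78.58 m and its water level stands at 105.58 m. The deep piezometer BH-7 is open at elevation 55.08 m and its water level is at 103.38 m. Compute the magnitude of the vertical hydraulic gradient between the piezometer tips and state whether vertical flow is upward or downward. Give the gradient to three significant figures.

|i_v| ≈ 0.0936; vertical flow is downward

Total head at BH-1: h = 105.58 m (water level in the standpipe).
Total head at BH-7: h = 103.38 m.
Δh = h(BH-1) − h(BH-7) = 105.58 − 103.38 = 2.20 m.
Vertical separation Δz = 78.58 − 55.08 = 23.50 m.
|i_v| = |Δh| / Δz = 2.20 / 23.50 = 0.0936.
Head is higher in the shallow piezometer, so vertical flow is downward (recharge condition).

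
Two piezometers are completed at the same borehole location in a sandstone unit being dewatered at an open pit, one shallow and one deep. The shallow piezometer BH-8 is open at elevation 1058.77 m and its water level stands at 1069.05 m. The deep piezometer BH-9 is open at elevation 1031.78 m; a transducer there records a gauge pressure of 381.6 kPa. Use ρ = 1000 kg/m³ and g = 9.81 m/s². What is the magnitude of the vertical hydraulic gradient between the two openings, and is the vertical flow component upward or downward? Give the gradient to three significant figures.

Total head at BH-8: h = 1069.05 m (water level in the standpipe).
Pressure head at BH-9: ψ = P/(ρg) = 381.6×1000 / (1000 × 9.81) = 38.90 m.
Total head at BH-9: h = z + ψ = 1031.78 + 38.90 = 1070.68 m.
Δh = h(BH-8) − h(BH-9) = 1069.05 − 1070.68 = -1.63 m.
Vertical separation Δz = 1058.77 − 1031.78 = 26.99 m.
|i_v| = |Δh| / Δz = 1.63 / 26.99 = 0.0604.
Head is higher in the deep piezometer, so vertical flow is upward (discharge condition).

|i_v| ≈ 0.0604; vertical flow is upward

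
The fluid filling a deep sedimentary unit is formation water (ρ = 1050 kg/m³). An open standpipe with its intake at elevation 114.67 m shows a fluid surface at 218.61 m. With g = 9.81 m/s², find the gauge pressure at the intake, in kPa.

P ≈ 1070 kPa

Pressure head ψ = h − z = 218.61 − 114.67 = 103.94 m.
P = ρgψ = 1050 × 9.81 × 103.94 = 1070634 Pa ≈ 1070 kPa.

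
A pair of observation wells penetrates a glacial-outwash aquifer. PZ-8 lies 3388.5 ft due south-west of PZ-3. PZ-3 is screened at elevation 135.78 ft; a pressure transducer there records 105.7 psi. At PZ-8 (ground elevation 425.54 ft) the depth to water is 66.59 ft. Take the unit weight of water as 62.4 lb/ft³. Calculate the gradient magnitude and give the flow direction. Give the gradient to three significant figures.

i ≈ 0.00612; groundwater flows toward the south-west

Pressure head at PZ-3: ψ = 144·P/γ = 144 × 105.7 / 62.4 = 243.92 ft.
Total head at PZ-3: h = z + ψ = 135.78 + 243.92 = 379.70 ft.
Total head at PZ-8: h = 425.54 − 66.59 = 358.95 ft.
Head difference: h(PZ-3) − h(PZ-8) = 379.70 − 358.95 = 20.75 ft.
Hydraulic gradient: i = |Δh| / L = 20.75 / 3388.5 = 0.00612.
Flow is from higher to lower head: from PZ-3 toward PZ-8, i.e. toward the south-west.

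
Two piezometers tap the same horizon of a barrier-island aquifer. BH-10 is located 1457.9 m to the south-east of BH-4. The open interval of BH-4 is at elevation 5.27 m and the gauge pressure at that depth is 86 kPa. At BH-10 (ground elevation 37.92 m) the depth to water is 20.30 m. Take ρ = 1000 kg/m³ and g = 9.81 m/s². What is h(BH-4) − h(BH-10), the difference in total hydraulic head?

Pressure head at BH-4: ψ = P/(ρg) = 86×1000 / (1000 × 9.81) = 8.77 m.
Total head at BH-4: h = z + ψ = 5.27 + 8.77 = 14.04 m.
Total head at BH-10: h = 37.92 − 20.30 = 17.62 m.
Head difference: h(BH-4) − h(BH-10) = 14.04 − 17.62 = -3.58 m.

Δh ≈ -3.58 m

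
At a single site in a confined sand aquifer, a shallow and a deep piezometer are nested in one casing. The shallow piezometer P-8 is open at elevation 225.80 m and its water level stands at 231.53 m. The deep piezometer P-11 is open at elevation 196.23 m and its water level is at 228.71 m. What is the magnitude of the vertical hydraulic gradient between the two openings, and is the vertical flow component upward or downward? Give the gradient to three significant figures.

Total head at P-8: h = 231.53 m (water level in the standpipe).
Total head at P-11: h = 228.71 m.
Δh = h(P-8) − h(P-11) = 231.53 − 228.71 = 2.82 m.
Vertical separation Δz = 225.80 − 196.23 = 29.57 m.
|i_v| = |Δh| / Δz = 2.82 / 29.57 = 0.0954.
Head is higher in the shallow piezometer, so vertical flow is downward (recharge condition).

|i_v| ≈ 0.0954; vertical flow is downward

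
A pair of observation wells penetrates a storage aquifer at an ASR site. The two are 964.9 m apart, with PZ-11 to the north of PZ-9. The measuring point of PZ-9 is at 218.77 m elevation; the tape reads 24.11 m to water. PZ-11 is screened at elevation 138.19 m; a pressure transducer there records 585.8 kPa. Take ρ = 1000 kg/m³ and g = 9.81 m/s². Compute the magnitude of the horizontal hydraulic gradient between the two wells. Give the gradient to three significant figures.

i ≈ 0.00336

Total head at PZ-9: h = 218.77 − 24.11 = 194.66 m.
Pressure head at PZ-11: ψ = P/(ρg) = 585.8×1000 / (1000 × 9.81) = 59.71 m.
Total head at PZ-11: h = z + ψ = 138.19 + 59.71 = 197.90 m.
Head difference: h(PZ-9) − h(PZ-11) = 194.66 − 197.90 = -3.24 m.
Hydraulic gradient: i = |Δh| / L = 3.24 / 964.9 = 0.00336.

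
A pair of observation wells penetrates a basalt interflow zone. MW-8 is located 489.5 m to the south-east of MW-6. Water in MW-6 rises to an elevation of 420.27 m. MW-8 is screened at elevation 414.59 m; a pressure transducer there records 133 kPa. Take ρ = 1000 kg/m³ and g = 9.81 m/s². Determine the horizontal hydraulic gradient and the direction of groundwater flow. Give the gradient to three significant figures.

i ≈ 0.0161; groundwater flows toward the north-west

Total head at MW-6: h = 420.27 m (water level in the piezometer is the total head).
Pressure head at MW-8: ψ = P/(ρg) = 133×1000 / (1000 × 9.81) = 13.56 m.
Total head at MW-8: h = z + ψ = 414.59 + 13.56 = 428.15 m.
Head difference: h(MW-6) − h(MW-8) = 420.27 − 428.15 = -7.88 m.
Hydraulic gradient: i = |Δh| / L = 7.88 / 489.5 = 0.0161.
Flow is from higher to lower head: from MW-8 toward MW-6, i.e. toward the north-west.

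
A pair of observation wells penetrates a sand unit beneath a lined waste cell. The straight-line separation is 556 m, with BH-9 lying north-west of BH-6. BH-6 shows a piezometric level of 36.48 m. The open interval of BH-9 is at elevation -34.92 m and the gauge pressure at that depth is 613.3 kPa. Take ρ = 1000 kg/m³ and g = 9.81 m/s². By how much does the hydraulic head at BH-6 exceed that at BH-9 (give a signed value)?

Δh ≈ 8.88 m

Total head at BH-6: h = 36.48 m (water level in the piezometer is the total head).
Pressure head at BH-9: ψ = P/(ρg) = 613.3×1000 / (1000 × 9.81) = 62.52 m.
Total head at BH-9: h = z + ψ = -34.92 + 62.52 = 27.60 m.
Head difference: h(BH-6) − h(BH-9) = 36.48 − 27.60 = 8.88 m.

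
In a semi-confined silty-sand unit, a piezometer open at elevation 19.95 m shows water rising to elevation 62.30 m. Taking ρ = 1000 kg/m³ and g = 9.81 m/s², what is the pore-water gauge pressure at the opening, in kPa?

Pressure head ψ = h − z = 62.30 − 19.95 = 42.35 m.
P = ρgψ = 1000 × 9.81 × 42.35 = 415454 Pa ≈ 415 kPa.

P ≈ 415 kPa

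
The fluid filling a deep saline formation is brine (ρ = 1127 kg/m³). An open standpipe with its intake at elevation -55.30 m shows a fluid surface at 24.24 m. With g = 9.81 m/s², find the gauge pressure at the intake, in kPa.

P ≈ 879 kPa

Pressure head ψ = h − z = 24.24 − (-55.30) = 79.54 m.
P = ρgψ = 1127 × 9.81 × 79.54 = 879384 Pa ≈ 879 kPa.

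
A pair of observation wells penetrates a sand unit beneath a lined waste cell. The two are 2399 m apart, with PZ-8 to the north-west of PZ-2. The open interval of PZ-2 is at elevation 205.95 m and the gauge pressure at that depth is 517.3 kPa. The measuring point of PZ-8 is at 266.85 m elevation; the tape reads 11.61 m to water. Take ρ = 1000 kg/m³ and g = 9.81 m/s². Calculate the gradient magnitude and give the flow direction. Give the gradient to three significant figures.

Pressure head at PZ-2: ψ = P/(ρg) = 517.3×1000 / (1000 × 9.81) = 52.73 m.
Total head at PZ-2: h = z + ψ = 205.95 + 52.73 = 258.68 m.
Total head at PZ-8: h = 266.85 − 11.61 = 255.24 m.
Head difference: h(PZ-2) − h(PZ-8) = 258.68 − 255.24 = 3.44 m.
Hydraulic gradient: i = |Δh| / L = 3.44 / 2399 = 0.00143.
Flow is from higher to lower head: from PZ-2 toward PZ-8, i.e. toward the north-west.

i ≈ 0.00143; groundwater flows toward the north-west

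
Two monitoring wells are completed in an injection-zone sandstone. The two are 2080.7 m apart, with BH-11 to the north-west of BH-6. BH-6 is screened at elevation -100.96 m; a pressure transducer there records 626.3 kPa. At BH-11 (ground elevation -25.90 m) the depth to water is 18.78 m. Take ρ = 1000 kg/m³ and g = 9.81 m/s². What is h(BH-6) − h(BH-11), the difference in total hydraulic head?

Δh ≈ 7.56 m

Pressure head at BH-6: ψ = P/(ρg) = 626.3×1000 / (1000 × 9.81) = 63.84 m.
Total head at BH-6: h = z + ψ = -100.96 + 63.84 = -37.12 m.
Total head at BH-11: h = -25.90 − 18.78 = -44.68 m.
Head difference: h(BH-6) − h(BH-11) = -37.12 − (-44.68) = 7.56 m.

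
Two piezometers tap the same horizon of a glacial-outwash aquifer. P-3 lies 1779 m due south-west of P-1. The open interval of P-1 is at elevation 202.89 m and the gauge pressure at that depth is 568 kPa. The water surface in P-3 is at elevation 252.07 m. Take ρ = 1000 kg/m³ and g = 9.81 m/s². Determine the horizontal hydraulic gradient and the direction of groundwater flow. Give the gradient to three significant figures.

Pressure head at P-1: ψ = P/(ρg) = 568×1000 / (1000 × 9.81) = 57.90 m.
Total head at P-1: h = z + ψ = 202.89 + 57.90 = 260.79 m.
Total head at P-3: h = 252.07 m (water level in the piezometer is the total head).
Head difference: h(P-1) − h(P-3) = 260.79 − 252.07 = 8.72 m.
Hydraulic gradient: i = |Δh| / L = 8.72 / 1779 = 0.00490.
Flow is from higher to lower head: from P-1 toward P-3, i.e. toward the south-west.

i ≈ 0.00490; groundwater flows toward the south-west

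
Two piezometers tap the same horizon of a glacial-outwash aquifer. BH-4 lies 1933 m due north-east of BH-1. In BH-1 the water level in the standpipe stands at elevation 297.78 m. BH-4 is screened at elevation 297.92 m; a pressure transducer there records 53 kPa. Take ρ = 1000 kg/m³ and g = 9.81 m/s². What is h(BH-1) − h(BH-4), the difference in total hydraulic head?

Total head at BH-1: h = 297.78 m (water level in the piezometer is the total head).
Pressure head at BH-4: ψ = P/(ρg) = 53×1000 / (1000 × 9.81) = 5.40 m.
Total head at BH-4: h = z + ψ = 297.92 + 5.40 = 303.32 m.
Head difference: h(BH-1) − h(BH-4) = 297.78 − 303.32 = -5.54 m.

Δh ≈ -5.54 m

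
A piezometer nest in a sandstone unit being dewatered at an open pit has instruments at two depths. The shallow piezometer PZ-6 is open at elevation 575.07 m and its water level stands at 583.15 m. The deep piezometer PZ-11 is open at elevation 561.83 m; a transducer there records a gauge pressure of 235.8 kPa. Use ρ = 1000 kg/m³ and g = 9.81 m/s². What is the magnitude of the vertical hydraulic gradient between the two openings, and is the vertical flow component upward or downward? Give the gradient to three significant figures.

|i_v| ≈ 0.205; vertical flow is upward

Total head at PZ-6: h = 583.15 m (water level in the standpipe).
Pressure head at PZ-11: ψ = P/(ρg) = 235.8×1000 / (1000 × 9.81) = 24.04 m.
Total head at PZ-11: h = z + ψ = 561.83 + 24.04 = 585.87 m.
Δh = h(PZ-6) − h(PZ-11) = 583.15 − 585.87 = -2.72 m.
Vertical separation Δz = 575.07 − 561.83 = 13.24 m.
|i_v| = |Δh| / Δz = 2.72 / 13.24 = 0.205.
Head is higher in the deep piezometer, so vertical flow is upward (discharge condition).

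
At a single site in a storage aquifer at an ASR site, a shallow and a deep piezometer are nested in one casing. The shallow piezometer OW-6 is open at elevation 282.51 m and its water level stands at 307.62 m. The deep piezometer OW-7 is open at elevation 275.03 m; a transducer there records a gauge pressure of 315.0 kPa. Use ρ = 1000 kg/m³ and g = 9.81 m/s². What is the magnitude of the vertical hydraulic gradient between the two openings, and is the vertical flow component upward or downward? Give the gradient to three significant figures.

Total head at OW-6: h = 307.62 m (water level in the standpipe).
Pressure head at OW-7: ψ = P/(ρg) = 315.0×1000 / (1000 × 9.81) = 32.11 m.
Total head at OW-7: h = z + ψ = 275.03 + 32.11 = 307.14 m.
Δh = h(OW-6) − h(OW-7) = 307.62 − 307.14 = 0.48 m.
Vertical separation Δz = 282.51 − 275.03 = 7.48 m.
|i_v| = |Δh| / Δz = 0.48 / 7.48 = 0.0642.
Head is higher in the shallow piezometer, so vertical flow is downward (recharge condition).

|i_v| ≈ 0.0642; vertical flow is downward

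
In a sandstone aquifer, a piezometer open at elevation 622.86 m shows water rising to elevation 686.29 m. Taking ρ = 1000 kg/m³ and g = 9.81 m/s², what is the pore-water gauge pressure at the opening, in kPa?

P ≈ 622 kPa

Pressure head ψ = h − z = 686.29 − 622.86 = 63.43 m.
P = ρgψ = 1000 × 9.81 × 63.43 = 622248 Pa ≈ 622 kPa.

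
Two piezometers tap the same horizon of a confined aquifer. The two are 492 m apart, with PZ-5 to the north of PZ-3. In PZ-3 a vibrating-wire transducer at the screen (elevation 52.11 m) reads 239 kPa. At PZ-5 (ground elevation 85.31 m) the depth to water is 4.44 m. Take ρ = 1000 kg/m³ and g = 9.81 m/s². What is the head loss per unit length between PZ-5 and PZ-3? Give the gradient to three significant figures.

i ≈ 0.00894 m/m

Pressure head at PZ-3: ψ = P/(ρg) = 239×1000 / (1000 × 9.81) = 24.36 m.
Total head at PZ-3: h = z + ψ = 52.11 + 24.36 = 76.47 m.
Total head at PZ-5: h = 85.31 − 4.44 = 80.87 m.
Head difference: h(PZ-3) − h(PZ-5) = 76.47 − 80.87 = -4.40 m.
Hydraulic gradient: i = |Δh| / L = 4.40 / 492 = 0.00894.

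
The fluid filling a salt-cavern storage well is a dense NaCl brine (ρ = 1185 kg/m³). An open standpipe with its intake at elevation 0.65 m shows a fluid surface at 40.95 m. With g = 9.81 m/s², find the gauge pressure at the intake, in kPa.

P ≈ 468 kPa

Pressure head ψ = h − z = 40.95 − 0.65 = 40.30 m.
P = ρgψ = 1185 × 9.81 × 40.30 = 468481 Pa ≈ 468 kPa.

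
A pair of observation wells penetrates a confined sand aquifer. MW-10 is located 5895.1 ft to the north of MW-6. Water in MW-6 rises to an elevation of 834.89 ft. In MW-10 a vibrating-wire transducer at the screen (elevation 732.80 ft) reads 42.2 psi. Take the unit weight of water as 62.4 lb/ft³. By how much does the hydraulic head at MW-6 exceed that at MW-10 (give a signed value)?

Total head at MW-6: h = 834.89 ft (water level in the piezometer is the total head).
Pressure head at MW-10: ψ = 144·P/γ = 144 × 42.2 / 62.4 = 97.38 ft.
Total head at MW-10: h = z + ψ = 732.80 + 97.38 = 830.18 ft.
Head difference: h(MW-6) − h(MW-10) = 834.89 − 830.18 = 4.71 ft.

Δh ≈ 4.71 ft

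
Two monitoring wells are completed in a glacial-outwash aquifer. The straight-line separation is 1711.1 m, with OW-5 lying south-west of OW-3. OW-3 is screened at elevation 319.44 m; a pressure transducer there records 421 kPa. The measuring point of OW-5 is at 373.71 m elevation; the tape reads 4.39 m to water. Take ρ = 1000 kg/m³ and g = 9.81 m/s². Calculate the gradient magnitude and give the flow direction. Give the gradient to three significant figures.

i ≈ 0.00407; groundwater flows toward the north-east

Pressure head at OW-3: ψ = P/(ρg) = 421×1000 / (1000 × 9.81) = 42.92 m.
Total head at OW-3: h = z + ψ = 319.44 + 42.92 = 362.36 m.
Total head at OW-5: h = 373.71 − 4.39 = 369.32 m.
Head difference: h(OW-3) − h(OW-5) = 362.36 − 369.32 = -6.96 m.
Hydraulic gradient: i = |Δh| / L = 6.96 / 1711.1 = 0.00407.
Flow is from higher to lower head: from OW-5 toward OW-3, i.e. toward the north-east.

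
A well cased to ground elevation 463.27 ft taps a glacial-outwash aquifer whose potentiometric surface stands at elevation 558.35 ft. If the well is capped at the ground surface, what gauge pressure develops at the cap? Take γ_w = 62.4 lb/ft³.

P ≈ 41.2 psi

Head above the cap: Δh = 558.35 − 463.27 = 95.08 ft.
P = γΔh/144 = 62.4 × 95.08 / 144 = 41.2 psi.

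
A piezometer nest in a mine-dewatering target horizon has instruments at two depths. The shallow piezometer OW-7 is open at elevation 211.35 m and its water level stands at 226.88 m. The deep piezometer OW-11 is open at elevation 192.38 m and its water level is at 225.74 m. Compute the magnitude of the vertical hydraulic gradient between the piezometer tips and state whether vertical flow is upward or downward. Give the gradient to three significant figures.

|i_v| ≈ 0.0601; vertical flow is downward

Total head at OW-7: h = 226.88 m (water level in the standpipe).
Total head at OW-11: h = 225.74 m.
Δh = h(OW-7) − h(OW-11) = 226.88 − 225.74 = 1.14 m.
Vertical separation Δz = 211.35 − 192.38 = 18.97 m.
|i_v| = |Δh| / Δz = 1.14 / 18.97 = 0.0601.
Head is higher in the shallow piezometer, so vertical flow is downward (recharge condition).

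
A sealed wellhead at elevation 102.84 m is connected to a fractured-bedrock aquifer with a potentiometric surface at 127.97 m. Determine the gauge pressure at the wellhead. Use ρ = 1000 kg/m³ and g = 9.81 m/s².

P ≈ 247 kPa

Head above the cap: Δh = 127.97 − 102.84 = 25.13 m.
P = ρgΔh = 1000 × 9.81 × 25.13 = 246525 Pa ≈ 247 kPa.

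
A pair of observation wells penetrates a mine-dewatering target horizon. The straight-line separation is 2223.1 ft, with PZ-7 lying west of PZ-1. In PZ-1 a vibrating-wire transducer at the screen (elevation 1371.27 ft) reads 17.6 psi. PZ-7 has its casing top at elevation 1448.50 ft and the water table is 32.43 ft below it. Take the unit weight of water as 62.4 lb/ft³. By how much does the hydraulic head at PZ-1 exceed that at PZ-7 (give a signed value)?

Δh ≈ -4.18 ft

Pressure head at PZ-1: ψ = 144·P/γ = 144 × 17.6 / 62.4 = 40.62 ft.
Total head at PZ-1: h = z + ψ = 1371.27 + 40.62 = 1411.89 ft.
Total head at PZ-7: h = 1448.50 − 32.43 = 1416.07 ft.
Head difference: h(PZ-1) − h(PZ-7) = 1411.89 − 1416.07 = -4.18 ft.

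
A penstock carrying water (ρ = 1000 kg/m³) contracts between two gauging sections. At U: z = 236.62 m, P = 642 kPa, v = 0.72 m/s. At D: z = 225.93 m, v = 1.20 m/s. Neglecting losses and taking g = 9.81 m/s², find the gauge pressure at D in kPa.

P₂ ≈ 746 kPa

Pressure head at U: ψ₁ = P₁/(ρg) = 642×1000 / (1000 × 9.81) = 65.44 m.
Velocity heads: v₁²/2g = 0.72²/19.62 = 0.026 m; v₂²/2g = 1.20²/19.62 = 0.073 m.
Total head H = z₁ + ψ₁ + v₁²/2g = 236.62 + 65.44 + 0.026 = 302.09 m.
ψ₂ = H − z₂ − v₂²/2g = 302.09 − 225.93 − 0.073 = 76.09 m.
P₂ = ρgψ₂ = 1000 × 9.81 × 76.09 ≈ 746 kPa.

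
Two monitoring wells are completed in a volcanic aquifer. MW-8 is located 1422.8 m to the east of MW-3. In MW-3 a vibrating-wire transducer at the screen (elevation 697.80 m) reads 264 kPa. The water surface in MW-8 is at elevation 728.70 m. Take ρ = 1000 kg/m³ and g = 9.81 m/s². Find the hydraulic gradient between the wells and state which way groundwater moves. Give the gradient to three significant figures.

Pressure head at MW-3: ψ = P/(ρg) = 264×1000 / (1000 × 9.81) = 26.91 m.
Total head at MW-3: h = z + ψ = 697.80 + 26.91 = 724.71 m.
Total head at MW-8: h = 728.70 m (water level in the piezometer is the total head).
Head difference: h(MW-3) − h(MW-8) = 724.71 − 728.70 = -3.99 m.
Hydraulic gradient: i = |Δh| / L = 3.99 / 1422.8 = 0.00280.
Flow is from higher to lower head: from MW-8 toward MW-3, i.e. toward the west.

i ≈ 0.00280; groundwater flows toward the west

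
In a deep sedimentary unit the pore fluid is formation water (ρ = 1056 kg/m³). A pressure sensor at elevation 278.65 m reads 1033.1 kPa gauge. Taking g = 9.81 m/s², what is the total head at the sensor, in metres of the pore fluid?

h ≈ 378.38 m

ψ = P/(ρg) = 1033.1×1000 / (1056 × 9.81) = 99.73 m.
h = z + ψ = 278.65 + 99.73 = 378.38 m.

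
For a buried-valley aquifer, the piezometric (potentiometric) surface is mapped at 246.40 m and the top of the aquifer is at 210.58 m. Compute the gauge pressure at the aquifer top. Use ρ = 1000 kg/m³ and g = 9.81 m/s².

Pressure head at the aquifer top: ψ = h − z = 246.40 − 210.58 = 35.82 m.
P = ρgψ = 1000 × 9.81 × 35.82 = 351394 Pa ≈ 351 kPa.

P ≈ 351 kPa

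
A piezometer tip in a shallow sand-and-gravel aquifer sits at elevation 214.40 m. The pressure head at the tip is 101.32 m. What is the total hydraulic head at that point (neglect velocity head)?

h ≈ 315.72 m

h = z + ψ = 214.40 + 101.32 = 315.72 m.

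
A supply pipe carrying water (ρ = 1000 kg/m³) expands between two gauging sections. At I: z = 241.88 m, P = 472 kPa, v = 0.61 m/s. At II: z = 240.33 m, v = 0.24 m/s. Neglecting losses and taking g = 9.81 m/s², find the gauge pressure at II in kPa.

P₂ ≈ 487 kPa

Pressure head at I: ψ₁ = P₁/(ρg) = 472×1000 / (1000 × 9.81) = 48.11 m.
Velocity heads: v₁²/2g = 0.61²/19.62 = 0.019 m; v₂²/2g = 0.24²/19.62 = 0.003 m.
Total head H = z₁ + ψ₁ + v₁²/2g = 241.88 + 48.11 + 0.019 = 290.01 m.
ψ₂ = H − z₂ − v₂²/2g = 290.01 − 240.33 − 0.003 = 49.68 m.
P₂ = ρgψ₂ = 1000 × 9.81 × 49.68 ≈ 487 kPa.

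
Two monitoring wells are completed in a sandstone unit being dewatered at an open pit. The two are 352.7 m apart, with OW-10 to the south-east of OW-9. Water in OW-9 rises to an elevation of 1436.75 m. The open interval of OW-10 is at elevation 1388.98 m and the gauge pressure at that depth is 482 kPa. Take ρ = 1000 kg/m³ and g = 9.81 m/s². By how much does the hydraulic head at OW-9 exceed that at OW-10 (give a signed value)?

Total head at OW-9: h = 1436.75 m (water level in the piezometer is the total head).
Pressure head at OW-10: ψ = P/(ρg) = 482×1000 / (1000 × 9.81) = 49.13 m.
Total head at OW-10: h = z + ψ = 1388.98 + 49.13 = 1438.11 m.
Head difference: h(OW-9) − h(OW-10) = 1436.75 − 1438.11 = -1.36 m.

Δh ≈ -1.36 m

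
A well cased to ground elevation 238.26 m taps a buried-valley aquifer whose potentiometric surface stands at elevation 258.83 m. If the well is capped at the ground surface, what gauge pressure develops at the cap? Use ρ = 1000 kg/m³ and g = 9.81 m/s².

Head above the cap: Δh = 258.83 − 238.26 = 20.57 m.
P = ρgΔh = 1000 × 9.81 × 20.57 = 201792 Pa ≈ 202 kPa.

P ≈ 202 kPa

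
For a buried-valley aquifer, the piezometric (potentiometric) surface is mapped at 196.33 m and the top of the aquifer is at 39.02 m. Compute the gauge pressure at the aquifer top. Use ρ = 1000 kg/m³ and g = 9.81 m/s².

P ≈ 1540 kPa

Pressure head at the aquifer top: ψ = h − z = 196.33 − 39.02 = 157.31 m.
P = ρgψ = 1000 × 9.81 × 157.31 = 1543211 Pa ≈ 1540 kPa.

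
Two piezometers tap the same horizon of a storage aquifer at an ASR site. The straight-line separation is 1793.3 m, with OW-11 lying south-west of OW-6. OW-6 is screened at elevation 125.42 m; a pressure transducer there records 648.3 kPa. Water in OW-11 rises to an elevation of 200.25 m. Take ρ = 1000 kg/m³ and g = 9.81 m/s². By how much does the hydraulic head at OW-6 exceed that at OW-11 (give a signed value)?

Δh ≈ -8.74 m

Pressure head at OW-6: ψ = P/(ρg) = 648.3×1000 / (1000 × 9.81) = 66.09 m.
Total head at OW-6: h = z + ψ = 125.42 + 66.09 = 191.51 m.
Total head at OW-11: h = 200.25 m (water level in the piezometer is the total head).
Head difference: h(OW-6) − h(OW-11) = 191.51 − 200.25 = -8.74 m.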